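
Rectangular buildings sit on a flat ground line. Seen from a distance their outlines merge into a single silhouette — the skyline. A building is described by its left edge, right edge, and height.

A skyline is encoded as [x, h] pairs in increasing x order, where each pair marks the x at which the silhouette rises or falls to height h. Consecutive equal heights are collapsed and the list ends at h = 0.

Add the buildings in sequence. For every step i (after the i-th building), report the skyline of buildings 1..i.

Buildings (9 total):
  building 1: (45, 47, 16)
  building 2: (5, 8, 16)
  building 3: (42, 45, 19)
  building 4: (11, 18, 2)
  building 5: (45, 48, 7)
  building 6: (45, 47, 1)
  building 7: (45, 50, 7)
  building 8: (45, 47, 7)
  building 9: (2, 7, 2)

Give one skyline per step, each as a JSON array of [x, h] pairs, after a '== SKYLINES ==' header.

== SKYLINES ==
[[45,16],[47,0]]
[[5,16],[8,0],[45,16],[47,0]]
[[5,16],[8,0],[42,19],[45,16],[47,0]]
[[5,16],[8,0],[11,2],[18,0],[42,19],[45,16],[47,0]]
[[5,16],[8,0],[11,2],[18,0],[42,19],[45,16],[47,7],[48,0]]
[[5,16],[8,0],[11,2],[18,0],[42,19],[45,16],[47,7],[48,0]]
[[5,16],[8,0],[11,2],[18,0],[42,19],[45,16],[47,7],[50,0]]
[[5,16],[8,0],[11,2],[18,0],[42,19],[45,16],[47,7],[50,0]]
[[2,2],[5,16],[8,0],[11,2],[18,0],[42,19],[45,16],[47,7],[50,0]]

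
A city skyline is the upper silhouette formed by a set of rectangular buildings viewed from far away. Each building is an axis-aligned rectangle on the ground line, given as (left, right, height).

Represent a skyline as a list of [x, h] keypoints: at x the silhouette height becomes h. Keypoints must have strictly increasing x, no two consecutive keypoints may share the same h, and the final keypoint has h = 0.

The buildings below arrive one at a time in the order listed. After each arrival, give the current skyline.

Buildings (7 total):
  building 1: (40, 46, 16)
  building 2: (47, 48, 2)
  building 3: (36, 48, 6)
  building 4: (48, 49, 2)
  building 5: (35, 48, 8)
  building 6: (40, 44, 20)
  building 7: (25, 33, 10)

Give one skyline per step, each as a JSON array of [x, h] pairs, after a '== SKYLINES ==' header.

== SKYLINES ==
[[40,16],[46,0]]
[[40,16],[46,0],[47,2],[48,0]]
[[36,6],[40,16],[46,6],[48,0]]
[[36,6],[40,16],[46,6],[48,2],[49,0]]
[[35,8],[40,16],[46,8],[48,2],[49,0]]
[[35,8],[40,20],[44,16],[46,8],[48,2],[49,0]]
[[25,10],[33,0],[35,8],[40,20],[44,16],[46,8],[48,2],[49,0]]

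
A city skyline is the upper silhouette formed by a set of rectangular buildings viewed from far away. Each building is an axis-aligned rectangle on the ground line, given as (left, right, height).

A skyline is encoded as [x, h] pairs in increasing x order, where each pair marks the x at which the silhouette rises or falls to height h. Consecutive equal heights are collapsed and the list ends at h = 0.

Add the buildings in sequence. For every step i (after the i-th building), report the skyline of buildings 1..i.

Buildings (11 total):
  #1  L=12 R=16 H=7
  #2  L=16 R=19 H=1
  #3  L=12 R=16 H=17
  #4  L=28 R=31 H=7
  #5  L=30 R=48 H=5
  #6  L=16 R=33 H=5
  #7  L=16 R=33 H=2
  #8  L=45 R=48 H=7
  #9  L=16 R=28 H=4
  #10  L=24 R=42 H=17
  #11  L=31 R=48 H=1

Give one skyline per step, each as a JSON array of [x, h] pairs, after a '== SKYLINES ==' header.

== SKYLINES ==
[[12,7],[16,0]]
[[12,7],[16,1],[19,0]]
[[12,17],[16,1],[19,0]]
[[12,17],[16,1],[19,0],[28,7],[31,0]]
[[12,17],[16,1],[19,0],[28,7],[31,5],[48,0]]
[[12,17],[16,5],[28,7],[31,5],[48,0]]
[[12,17],[16,5],[28,7],[31,5],[48,0]]
[[12,17],[16,5],[28,7],[31,5],[45,7],[48,0]]
[[12,17],[16,5],[28,7],[31,5],[45,7],[48,0]]
[[12,17],[16,5],[24,17],[42,5],[45,7],[48,0]]
[[12,17],[16,5],[24,17],[42,5],[45,7],[48,0]]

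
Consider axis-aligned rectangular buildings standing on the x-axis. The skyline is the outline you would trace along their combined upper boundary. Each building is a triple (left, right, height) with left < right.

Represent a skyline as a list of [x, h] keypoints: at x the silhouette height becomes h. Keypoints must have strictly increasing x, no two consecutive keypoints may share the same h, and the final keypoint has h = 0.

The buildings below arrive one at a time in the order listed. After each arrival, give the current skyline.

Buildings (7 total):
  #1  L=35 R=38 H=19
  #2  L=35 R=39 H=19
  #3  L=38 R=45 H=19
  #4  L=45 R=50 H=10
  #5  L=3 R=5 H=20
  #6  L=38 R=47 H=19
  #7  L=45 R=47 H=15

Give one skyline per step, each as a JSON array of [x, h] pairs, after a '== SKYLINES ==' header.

== SKYLINES ==
[[35,19],[38,0]]
[[35,19],[39,0]]
[[35,19],[45,0]]
[[35,19],[45,10],[50,0]]
[[3,20],[5,0],[35,19],[45,10],[50,0]]
[[3,20],[5,0],[35,19],[47,10],[50,0]]
[[3,20],[5,0],[35,19],[47,10],[50,0]]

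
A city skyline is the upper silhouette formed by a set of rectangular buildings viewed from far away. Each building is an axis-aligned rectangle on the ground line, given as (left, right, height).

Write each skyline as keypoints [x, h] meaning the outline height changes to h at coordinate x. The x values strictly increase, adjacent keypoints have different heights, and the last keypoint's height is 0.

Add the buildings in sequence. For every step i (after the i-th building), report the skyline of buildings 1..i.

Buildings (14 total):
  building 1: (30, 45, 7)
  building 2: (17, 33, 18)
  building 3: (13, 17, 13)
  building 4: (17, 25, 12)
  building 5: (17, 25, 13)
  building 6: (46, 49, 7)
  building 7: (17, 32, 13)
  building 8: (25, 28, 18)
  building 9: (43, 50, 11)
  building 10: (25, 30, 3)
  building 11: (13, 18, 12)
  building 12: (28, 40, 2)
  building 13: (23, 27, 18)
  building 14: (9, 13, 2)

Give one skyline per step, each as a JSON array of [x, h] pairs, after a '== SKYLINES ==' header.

== SKYLINES ==
[[30,7],[45,0]]
[[17,18],[33,7],[45,0]]
[[13,13],[17,18],[33,7],[45,0]]
[[13,13],[17,18],[33,7],[45,0]]
[[13,13],[17,18],[33,7],[45,0]]
[[13,13],[17,18],[33,7],[45,0],[46,7],[49,0]]
[[13,13],[17,18],[33,7],[45,0],[46,7],[49,0]]
[[13,13],[17,18],[33,7],[45,0],[46,7],[49,0]]
[[13,13],[17,18],[33,7],[43,11],[50,0]]
[[13,13],[17,18],[33,7],[43,11],[50,0]]
[[13,13],[17,18],[33,7],[43,11],[50,0]]
[[13,13],[17,18],[33,7],[43,11],[50,0]]
[[13,13],[17,18],[33,7],[43,11],[50,0]]
[[9,2],[13,13],[17,18],[33,7],[43,11],[50,0]]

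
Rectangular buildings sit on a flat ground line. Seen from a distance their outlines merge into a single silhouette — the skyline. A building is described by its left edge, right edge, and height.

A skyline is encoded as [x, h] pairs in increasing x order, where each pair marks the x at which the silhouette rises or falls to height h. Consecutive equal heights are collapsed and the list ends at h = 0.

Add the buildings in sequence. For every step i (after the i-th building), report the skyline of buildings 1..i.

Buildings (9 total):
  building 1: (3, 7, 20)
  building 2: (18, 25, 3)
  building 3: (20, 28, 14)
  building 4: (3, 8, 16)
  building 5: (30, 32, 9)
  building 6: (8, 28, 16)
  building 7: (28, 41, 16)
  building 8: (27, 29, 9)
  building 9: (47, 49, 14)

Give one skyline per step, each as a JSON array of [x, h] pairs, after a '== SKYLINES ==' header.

== SKYLINES ==
[[3,20],[7,0]]
[[3,20],[7,0],[18,3],[25,0]]
[[3,20],[7,0],[18,3],[20,14],[28,0]]
[[3,20],[7,16],[8,0],[18,3],[20,14],[28,0]]
[[3,20],[7,16],[8,0],[18,3],[20,14],[28,0],[30,9],[32,0]]
[[3,20],[7,16],[28,0],[30,9],[32,0]]
[[3,20],[7,16],[41,0]]
[[3,20],[7,16],[41,0]]
[[3,20],[7,16],[41,0],[47,14],[49,0]]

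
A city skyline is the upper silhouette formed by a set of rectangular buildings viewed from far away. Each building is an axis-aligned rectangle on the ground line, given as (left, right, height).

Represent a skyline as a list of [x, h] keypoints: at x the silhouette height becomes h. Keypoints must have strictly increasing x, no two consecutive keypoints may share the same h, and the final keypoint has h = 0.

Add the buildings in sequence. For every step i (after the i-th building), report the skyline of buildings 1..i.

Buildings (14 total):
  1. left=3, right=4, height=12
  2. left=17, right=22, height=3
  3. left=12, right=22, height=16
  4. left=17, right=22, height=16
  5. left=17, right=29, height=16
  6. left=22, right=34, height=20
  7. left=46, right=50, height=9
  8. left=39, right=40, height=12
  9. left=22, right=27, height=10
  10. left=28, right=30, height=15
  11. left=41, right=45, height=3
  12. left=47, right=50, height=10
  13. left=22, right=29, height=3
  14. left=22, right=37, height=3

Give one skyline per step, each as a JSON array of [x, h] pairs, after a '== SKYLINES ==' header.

== SKYLINES ==
[[3,12],[4,0]]
[[3,12],[4,0],[17,3],[22,0]]
[[3,12],[4,0],[12,16],[22,0]]
[[3,12],[4,0],[12,16],[22,0]]
[[3,12],[4,0],[12,16],[29,0]]
[[3,12],[4,0],[12,16],[22,20],[34,0]]
[[3,12],[4,0],[12,16],[22,20],[34,0],[46,9],[50,0]]
[[3,12],[4,0],[12,16],[22,20],[34,0],[39,12],[40,0],[46,9],[50,0]]
[[3,12],[4,0],[12,16],[22,20],[34,0],[39,12],[40,0],[46,9],[50,0]]
[[3,12],[4,0],[12,16],[22,20],[34,0],[39,12],[40,0],[46,9],[50,0]]
[[3,12],[4,0],[12,16],[22,20],[34,0],[39,12],[40,0],[41,3],[45,0],[46,9],[50,0]]
[[3,12],[4,0],[12,16],[22,20],[34,0],[39,12],[40,0],[41,3],[45,0],[46,9],[47,10],[50,0]]
[[3,12],[4,0],[12,16],[22,20],[34,0],[39,12],[40,0],[41,3],[45,0],[46,9],[47,10],[50,0]]
[[3,12],[4,0],[12,16],[22,20],[34,3],[37,0],[39,12],[40,0],[41,3],[45,0],[46,9],[47,10],[50,0]]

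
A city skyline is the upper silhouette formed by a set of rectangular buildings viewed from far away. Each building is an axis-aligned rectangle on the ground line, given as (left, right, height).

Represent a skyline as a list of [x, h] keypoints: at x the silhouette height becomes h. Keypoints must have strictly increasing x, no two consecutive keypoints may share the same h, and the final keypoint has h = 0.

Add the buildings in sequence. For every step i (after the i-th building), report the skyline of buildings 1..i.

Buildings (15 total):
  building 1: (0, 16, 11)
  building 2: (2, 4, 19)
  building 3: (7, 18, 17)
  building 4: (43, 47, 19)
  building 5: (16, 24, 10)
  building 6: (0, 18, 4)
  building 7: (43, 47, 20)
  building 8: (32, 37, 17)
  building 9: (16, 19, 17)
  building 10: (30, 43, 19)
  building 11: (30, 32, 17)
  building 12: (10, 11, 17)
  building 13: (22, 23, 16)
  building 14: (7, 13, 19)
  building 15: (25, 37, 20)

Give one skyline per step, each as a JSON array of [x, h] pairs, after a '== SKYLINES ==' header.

== SKYLINES ==
[[0,11],[16,0]]
[[0,11],[2,19],[4,11],[16,0]]
[[0,11],[2,19],[4,11],[7,17],[18,0]]
[[0,11],[2,19],[4,11],[7,17],[18,0],[43,19],[47,0]]
[[0,11],[2,19],[4,11],[7,17],[18,10],[24,0],[43,19],[47,0]]
[[0,11],[2,19],[4,11],[7,17],[18,10],[24,0],[43,19],[47,0]]
[[0,11],[2,19],[4,11],[7,17],[18,10],[24,0],[43,20],[47,0]]
[[0,11],[2,19],[4,11],[7,17],[18,10],[24,0],[32,17],[37,0],[43,20],[47,0]]
[[0,11],[2,19],[4,11],[7,17],[19,10],[24,0],[32,17],[37,0],[43,20],[47,0]]
[[0,11],[2,19],[4,11],[7,17],[19,10],[24,0],[30,19],[43,20],[47,0]]
[[0,11],[2,19],[4,11],[7,17],[19,10],[24,0],[30,19],[43,20],[47,0]]
[[0,11],[2,19],[4,11],[7,17],[19,10],[24,0],[30,19],[43,20],[47,0]]
[[0,11],[2,19],[4,11],[7,17],[19,10],[22,16],[23,10],[24,0],[30,19],[43,20],[47,0]]
[[0,11],[2,19],[4,11],[7,19],[13,17],[19,10],[22,16],[23,10],[24,0],[30,19],[43,20],[47,0]]
[[0,11],[2,19],[4,11],[7,19],[13,17],[19,10],[22,16],[23,10],[24,0],[25,20],[37,19],[43,20],[47,0]]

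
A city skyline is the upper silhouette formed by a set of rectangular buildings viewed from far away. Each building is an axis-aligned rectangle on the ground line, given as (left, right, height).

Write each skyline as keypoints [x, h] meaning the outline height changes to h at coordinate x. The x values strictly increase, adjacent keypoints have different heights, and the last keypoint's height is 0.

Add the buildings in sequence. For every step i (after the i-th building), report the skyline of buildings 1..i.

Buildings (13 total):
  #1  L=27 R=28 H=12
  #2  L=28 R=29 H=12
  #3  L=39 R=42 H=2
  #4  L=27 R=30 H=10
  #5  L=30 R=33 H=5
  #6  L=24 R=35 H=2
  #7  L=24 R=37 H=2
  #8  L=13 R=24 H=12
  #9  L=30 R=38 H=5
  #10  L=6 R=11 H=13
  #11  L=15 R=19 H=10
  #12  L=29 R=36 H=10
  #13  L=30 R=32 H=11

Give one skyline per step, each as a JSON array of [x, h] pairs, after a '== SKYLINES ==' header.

== SKYLINES ==
[[27,12],[28,0]]
[[27,12],[29,0]]
[[27,12],[29,0],[39,2],[42,0]]
[[27,12],[29,10],[30,0],[39,2],[42,0]]
[[27,12],[29,10],[30,5],[33,0],[39,2],[42,0]]
[[24,2],[27,12],[29,10],[30,5],[33,2],[35,0],[39,2],[42,0]]
[[24,2],[27,12],[29,10],[30,5],[33,2],[37,0],[39,2],[42,0]]
[[13,12],[24,2],[27,12],[29,10],[30,5],[33,2],[37,0],[39,2],[42,0]]
[[13,12],[24,2],[27,12],[29,10],[30,5],[38,0],[39,2],[42,0]]
[[6,13],[11,0],[13,12],[24,2],[27,12],[29,10],[30,5],[38,0],[39,2],[42,0]]
[[6,13],[11,0],[13,12],[24,2],[27,12],[29,10],[30,5],[38,0],[39,2],[42,0]]
[[6,13],[11,0],[13,12],[24,2],[27,12],[29,10],[36,5],[38,0],[39,2],[42,0]]
[[6,13],[11,0],[13,12],[24,2],[27,12],[29,10],[30,11],[32,10],[36,5],[38,0],[39,2],[42,0]]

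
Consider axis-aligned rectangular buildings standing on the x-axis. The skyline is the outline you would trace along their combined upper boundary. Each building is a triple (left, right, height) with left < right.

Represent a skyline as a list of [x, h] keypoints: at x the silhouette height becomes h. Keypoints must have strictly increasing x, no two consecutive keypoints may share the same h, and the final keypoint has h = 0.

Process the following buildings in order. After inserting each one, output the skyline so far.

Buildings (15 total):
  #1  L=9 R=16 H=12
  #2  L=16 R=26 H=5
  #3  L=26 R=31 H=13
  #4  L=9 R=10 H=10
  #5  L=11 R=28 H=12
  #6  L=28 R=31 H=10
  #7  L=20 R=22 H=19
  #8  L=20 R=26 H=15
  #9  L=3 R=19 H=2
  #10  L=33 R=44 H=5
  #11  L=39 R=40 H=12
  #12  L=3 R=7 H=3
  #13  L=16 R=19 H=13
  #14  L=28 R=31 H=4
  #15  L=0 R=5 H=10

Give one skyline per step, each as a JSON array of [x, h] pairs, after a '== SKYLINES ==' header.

== SKYLINES ==
[[9,12],[16,0]]
[[9,12],[16,5],[26,0]]
[[9,12],[16,5],[26,13],[31,0]]
[[9,12],[16,5],[26,13],[31,0]]
[[9,12],[26,13],[31,0]]
[[9,12],[26,13],[31,0]]
[[9,12],[20,19],[22,12],[26,13],[31,0]]
[[9,12],[20,19],[22,15],[26,13],[31,0]]
[[3,2],[9,12],[20,19],[22,15],[26,13],[31,0]]
[[3,2],[9,12],[20,19],[22,15],[26,13],[31,0],[33,5],[44,0]]
[[3,2],[9,12],[20,19],[22,15],[26,13],[31,0],[33,5],[39,12],[40,5],[44,0]]
[[3,3],[7,2],[9,12],[20,19],[22,15],[26,13],[31,0],[33,5],[39,12],[40,5],[44,0]]
[[3,3],[7,2],[9,12],[16,13],[19,12],[20,19],[22,15],[26,13],[31,0],[33,5],[39,12],[40,5],[44,0]]
[[3,3],[7,2],[9,12],[16,13],[19,12],[20,19],[22,15],[26,13],[31,0],[33,5],[39,12],[40,5],[44,0]]
[[0,10],[5,3],[7,2],[9,12],[16,13],[19,12],[20,19],[22,15],[26,13],[31,0],[33,5],[39,12],[40,5],[44,0]]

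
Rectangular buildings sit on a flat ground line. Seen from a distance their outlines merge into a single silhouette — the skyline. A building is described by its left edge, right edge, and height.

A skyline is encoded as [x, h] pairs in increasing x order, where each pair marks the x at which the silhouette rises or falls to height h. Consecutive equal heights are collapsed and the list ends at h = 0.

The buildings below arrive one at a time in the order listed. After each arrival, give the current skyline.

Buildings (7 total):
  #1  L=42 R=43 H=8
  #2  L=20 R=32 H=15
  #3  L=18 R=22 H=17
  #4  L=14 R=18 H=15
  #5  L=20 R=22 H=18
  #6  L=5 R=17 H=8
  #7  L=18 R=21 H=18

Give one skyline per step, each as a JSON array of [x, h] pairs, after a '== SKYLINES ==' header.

== SKYLINES ==
[[42,8],[43,0]]
[[20,15],[32,0],[42,8],[43,0]]
[[18,17],[22,15],[32,0],[42,8],[43,0]]
[[14,15],[18,17],[22,15],[32,0],[42,8],[43,0]]
[[14,15],[18,17],[20,18],[22,15],[32,0],[42,8],[43,0]]
[[5,8],[14,15],[18,17],[20,18],[22,15],[32,0],[42,8],[43,0]]
[[5,8],[14,15],[18,18],[22,15],[32,0],[42,8],[43,0]]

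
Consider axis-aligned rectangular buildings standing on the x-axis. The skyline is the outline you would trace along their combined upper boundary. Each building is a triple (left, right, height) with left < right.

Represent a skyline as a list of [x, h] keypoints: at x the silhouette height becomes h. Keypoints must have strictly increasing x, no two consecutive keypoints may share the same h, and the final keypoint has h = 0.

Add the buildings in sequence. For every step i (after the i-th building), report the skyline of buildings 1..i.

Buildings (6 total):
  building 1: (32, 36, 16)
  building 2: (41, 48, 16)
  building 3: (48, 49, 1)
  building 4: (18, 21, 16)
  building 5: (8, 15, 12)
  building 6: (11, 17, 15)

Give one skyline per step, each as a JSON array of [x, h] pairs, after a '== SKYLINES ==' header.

== SKYLINES ==
[[32,16],[36,0]]
[[32,16],[36,0],[41,16],[48,0]]
[[32,16],[36,0],[41,16],[48,1],[49,0]]
[[18,16],[21,0],[32,16],[36,0],[41,16],[48,1],[49,0]]
[[8,12],[15,0],[18,16],[21,0],[32,16],[36,0],[41,16],[48,1],[49,0]]
[[8,12],[11,15],[17,0],[18,16],[21,0],[32,16],[36,0],[41,16],[48,1],[49,0]]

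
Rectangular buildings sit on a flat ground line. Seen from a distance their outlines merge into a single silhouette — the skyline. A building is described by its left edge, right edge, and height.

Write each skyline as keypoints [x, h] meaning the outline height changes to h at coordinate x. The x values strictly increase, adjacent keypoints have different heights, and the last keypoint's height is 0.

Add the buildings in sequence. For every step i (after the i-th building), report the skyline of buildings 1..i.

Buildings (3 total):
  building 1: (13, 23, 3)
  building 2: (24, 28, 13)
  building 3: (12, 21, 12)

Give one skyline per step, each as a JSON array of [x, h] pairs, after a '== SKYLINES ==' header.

== SKYLINES ==
[[13,3],[23,0]]
[[13,3],[23,0],[24,13],[28,0]]
[[12,12],[21,3],[23,0],[24,13],[28,0]]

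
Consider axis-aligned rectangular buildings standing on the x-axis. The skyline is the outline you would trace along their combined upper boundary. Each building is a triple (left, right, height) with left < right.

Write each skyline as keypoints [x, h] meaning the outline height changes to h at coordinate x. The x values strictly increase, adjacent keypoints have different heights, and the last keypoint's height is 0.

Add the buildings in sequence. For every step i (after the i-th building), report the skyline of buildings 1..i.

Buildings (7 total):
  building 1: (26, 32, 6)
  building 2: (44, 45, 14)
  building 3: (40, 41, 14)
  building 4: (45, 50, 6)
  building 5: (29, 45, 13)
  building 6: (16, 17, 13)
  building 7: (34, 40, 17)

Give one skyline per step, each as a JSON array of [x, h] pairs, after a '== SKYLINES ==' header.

== SKYLINES ==
[[26,6],[32,0]]
[[26,6],[32,0],[44,14],[45,0]]
[[26,6],[32,0],[40,14],[41,0],[44,14],[45,0]]
[[26,6],[32,0],[40,14],[41,0],[44,14],[45,6],[50,0]]
[[26,6],[29,13],[40,14],[41,13],[44,14],[45,6],[50,0]]
[[16,13],[17,0],[26,6],[29,13],[40,14],[41,13],[44,14],[45,6],[50,0]]
[[16,13],[17,0],[26,6],[29,13],[34,17],[40,14],[41,13],[44,14],[45,6],[50,0]]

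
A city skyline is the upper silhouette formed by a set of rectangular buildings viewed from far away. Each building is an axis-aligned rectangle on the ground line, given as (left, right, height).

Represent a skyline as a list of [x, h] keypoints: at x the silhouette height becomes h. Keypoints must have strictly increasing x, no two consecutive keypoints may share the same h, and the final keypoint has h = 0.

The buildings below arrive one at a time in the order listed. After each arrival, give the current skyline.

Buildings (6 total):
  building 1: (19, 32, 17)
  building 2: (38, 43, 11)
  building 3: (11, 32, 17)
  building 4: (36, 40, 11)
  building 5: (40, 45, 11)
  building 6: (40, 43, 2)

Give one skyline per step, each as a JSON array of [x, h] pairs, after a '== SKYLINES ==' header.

== SKYLINES ==
[[19,17],[32,0]]
[[19,17],[32,0],[38,11],[43,0]]
[[11,17],[32,0],[38,11],[43,0]]
[[11,17],[32,0],[36,11],[43,0]]
[[11,17],[32,0],[36,11],[45,0]]
[[11,17],[32,0],[36,11],[45,0]]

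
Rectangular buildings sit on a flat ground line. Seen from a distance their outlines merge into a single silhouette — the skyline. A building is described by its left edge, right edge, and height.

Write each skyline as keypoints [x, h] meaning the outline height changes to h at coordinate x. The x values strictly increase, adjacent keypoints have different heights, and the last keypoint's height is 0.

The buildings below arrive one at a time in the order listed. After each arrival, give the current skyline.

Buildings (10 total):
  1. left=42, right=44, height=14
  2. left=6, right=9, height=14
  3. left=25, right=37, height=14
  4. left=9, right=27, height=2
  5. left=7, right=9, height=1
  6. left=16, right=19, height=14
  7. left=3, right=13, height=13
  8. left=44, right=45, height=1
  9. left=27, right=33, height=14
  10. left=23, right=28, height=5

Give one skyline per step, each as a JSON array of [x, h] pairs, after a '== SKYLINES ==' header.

== SKYLINES ==
[[42,14],[44,0]]
[[6,14],[9,0],[42,14],[44,0]]
[[6,14],[9,0],[25,14],[37,0],[42,14],[44,0]]
[[6,14],[9,2],[25,14],[37,0],[42,14],[44,0]]
[[6,14],[9,2],[25,14],[37,0],[42,14],[44,0]]
[[6,14],[9,2],[16,14],[19,2],[25,14],[37,0],[42,14],[44,0]]
[[3,13],[6,14],[9,13],[13,2],[16,14],[19,2],[25,14],[37,0],[42,14],[44,0]]
[[3,13],[6,14],[9,13],[13,2],[16,14],[19,2],[25,14],[37,0],[42,14],[44,1],[45,0]]
[[3,13],[6,14],[9,13],[13,2],[16,14],[19,2],[25,14],[37,0],[42,14],[44,1],[45,0]]
[[3,13],[6,14],[9,13],[13,2],[16,14],[19,2],[23,5],[25,14],[37,0],[42,14],[44,1],[45,0]]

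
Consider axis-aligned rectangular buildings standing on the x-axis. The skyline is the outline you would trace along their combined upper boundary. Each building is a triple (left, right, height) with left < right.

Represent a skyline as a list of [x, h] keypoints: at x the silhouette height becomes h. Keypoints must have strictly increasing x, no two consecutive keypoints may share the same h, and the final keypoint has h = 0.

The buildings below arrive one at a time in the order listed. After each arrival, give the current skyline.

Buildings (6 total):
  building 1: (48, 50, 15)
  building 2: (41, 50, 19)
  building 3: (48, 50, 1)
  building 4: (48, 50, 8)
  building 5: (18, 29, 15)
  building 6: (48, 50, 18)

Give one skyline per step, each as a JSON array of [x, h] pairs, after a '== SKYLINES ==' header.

== SKYLINES ==
[[48,15],[50,0]]
[[41,19],[50,0]]
[[41,19],[50,0]]
[[41,19],[50,0]]
[[18,15],[29,0],[41,19],[50,0]]
[[18,15],[29,0],[41,19],[50,0]]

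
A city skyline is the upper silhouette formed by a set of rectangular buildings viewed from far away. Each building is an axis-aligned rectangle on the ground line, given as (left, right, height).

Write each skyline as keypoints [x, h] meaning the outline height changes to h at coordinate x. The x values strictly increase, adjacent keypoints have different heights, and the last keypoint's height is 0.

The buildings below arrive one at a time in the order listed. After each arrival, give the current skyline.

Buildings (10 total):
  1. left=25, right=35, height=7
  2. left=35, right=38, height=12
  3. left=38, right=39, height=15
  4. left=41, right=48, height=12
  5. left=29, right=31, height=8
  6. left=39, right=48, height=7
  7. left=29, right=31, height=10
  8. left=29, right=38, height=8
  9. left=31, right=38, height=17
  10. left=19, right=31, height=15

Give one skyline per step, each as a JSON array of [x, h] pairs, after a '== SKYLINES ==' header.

== SKYLINES ==
[[25,7],[35,0]]
[[25,7],[35,12],[38,0]]
[[25,7],[35,12],[38,15],[39,0]]
[[25,7],[35,12],[38,15],[39,0],[41,12],[48,0]]
[[25,7],[29,8],[31,7],[35,12],[38,15],[39,0],[41,12],[48,0]]
[[25,7],[29,8],[31,7],[35,12],[38,15],[39,7],[41,12],[48,0]]
[[25,7],[29,10],[31,7],[35,12],[38,15],[39,7],[41,12],[48,0]]
[[25,7],[29,10],[31,8],[35,12],[38,15],[39,7],[41,12],[48,0]]
[[25,7],[29,10],[31,17],[38,15],[39,7],[41,12],[48,0]]
[[19,15],[31,17],[38,15],[39,7],[41,12],[48,0]]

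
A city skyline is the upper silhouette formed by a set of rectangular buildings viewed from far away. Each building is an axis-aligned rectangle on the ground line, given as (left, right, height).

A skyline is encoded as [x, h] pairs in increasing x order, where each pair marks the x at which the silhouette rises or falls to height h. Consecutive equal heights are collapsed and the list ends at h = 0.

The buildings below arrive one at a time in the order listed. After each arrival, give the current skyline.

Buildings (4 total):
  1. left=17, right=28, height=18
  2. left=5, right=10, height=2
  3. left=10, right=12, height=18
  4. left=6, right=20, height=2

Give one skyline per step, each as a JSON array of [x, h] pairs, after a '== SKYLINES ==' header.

== SKYLINES ==
[[17,18],[28,0]]
[[5,2],[10,0],[17,18],[28,0]]
[[5,2],[10,18],[12,0],[17,18],[28,0]]
[[5,2],[10,18],[12,2],[17,18],[28,0]]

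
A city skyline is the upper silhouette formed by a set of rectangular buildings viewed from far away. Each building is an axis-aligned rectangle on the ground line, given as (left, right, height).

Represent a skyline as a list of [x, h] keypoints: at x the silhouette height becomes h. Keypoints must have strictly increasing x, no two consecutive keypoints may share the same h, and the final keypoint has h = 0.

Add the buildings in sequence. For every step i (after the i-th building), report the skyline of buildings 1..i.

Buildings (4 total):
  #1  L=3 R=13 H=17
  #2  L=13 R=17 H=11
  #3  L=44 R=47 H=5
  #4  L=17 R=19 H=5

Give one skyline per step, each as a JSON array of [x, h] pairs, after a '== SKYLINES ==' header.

== SKYLINES ==
[[3,17],[13,0]]
[[3,17],[13,11],[17,0]]
[[3,17],[13,11],[17,0],[44,5],[47,0]]
[[3,17],[13,11],[17,5],[19,0],[44,5],[47,0]]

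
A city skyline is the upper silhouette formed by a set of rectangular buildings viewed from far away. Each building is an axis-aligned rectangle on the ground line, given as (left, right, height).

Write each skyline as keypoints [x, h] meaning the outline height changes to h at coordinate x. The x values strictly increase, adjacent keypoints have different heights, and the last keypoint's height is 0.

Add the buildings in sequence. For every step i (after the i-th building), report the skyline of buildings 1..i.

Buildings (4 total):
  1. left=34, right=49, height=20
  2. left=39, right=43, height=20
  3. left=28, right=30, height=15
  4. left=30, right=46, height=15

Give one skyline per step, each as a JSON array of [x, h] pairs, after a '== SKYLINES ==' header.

== SKYLINES ==
[[34,20],[49,0]]
[[34,20],[49,0]]
[[28,15],[30,0],[34,20],[49,0]]
[[28,15],[34,20],[49,0]]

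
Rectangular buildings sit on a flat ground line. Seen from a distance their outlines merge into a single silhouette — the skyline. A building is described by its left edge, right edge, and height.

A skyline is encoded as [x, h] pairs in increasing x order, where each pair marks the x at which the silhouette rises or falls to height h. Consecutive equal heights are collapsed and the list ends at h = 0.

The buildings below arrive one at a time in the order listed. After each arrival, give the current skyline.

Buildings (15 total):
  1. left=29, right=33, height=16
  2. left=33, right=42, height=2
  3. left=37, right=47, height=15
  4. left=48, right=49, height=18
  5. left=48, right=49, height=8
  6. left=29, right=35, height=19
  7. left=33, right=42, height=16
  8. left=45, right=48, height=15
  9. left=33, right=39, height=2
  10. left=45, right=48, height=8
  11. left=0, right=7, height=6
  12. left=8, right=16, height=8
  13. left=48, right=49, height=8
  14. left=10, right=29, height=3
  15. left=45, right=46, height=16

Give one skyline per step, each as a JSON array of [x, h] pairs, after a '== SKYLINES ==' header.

== SKYLINES ==
[[29,16],[33,0]]
[[29,16],[33,2],[42,0]]
[[29,16],[33,2],[37,15],[47,0]]
[[29,16],[33,2],[37,15],[47,0],[48,18],[49,0]]
[[29,16],[33,2],[37,15],[47,0],[48,18],[49,0]]
[[29,19],[35,2],[37,15],[47,0],[48,18],[49,0]]
[[29,19],[35,16],[42,15],[47,0],[48,18],[49,0]]
[[29,19],[35,16],[42,15],[48,18],[49,0]]
[[29,19],[35,16],[42,15],[48,18],[49,0]]
[[29,19],[35,16],[42,15],[48,18],[49,0]]
[[0,6],[7,0],[29,19],[35,16],[42,15],[48,18],[49,0]]
[[0,6],[7,0],[8,8],[16,0],[29,19],[35,16],[42,15],[48,18],[49,0]]
[[0,6],[7,0],[8,8],[16,0],[29,19],[35,16],[42,15],[48,18],[49,0]]
[[0,6],[7,0],[8,8],[16,3],[29,19],[35,16],[42,15],[48,18],[49,0]]
[[0,6],[7,0],[8,8],[16,3],[29,19],[35,16],[42,15],[45,16],[46,15],[48,18],[49,0]]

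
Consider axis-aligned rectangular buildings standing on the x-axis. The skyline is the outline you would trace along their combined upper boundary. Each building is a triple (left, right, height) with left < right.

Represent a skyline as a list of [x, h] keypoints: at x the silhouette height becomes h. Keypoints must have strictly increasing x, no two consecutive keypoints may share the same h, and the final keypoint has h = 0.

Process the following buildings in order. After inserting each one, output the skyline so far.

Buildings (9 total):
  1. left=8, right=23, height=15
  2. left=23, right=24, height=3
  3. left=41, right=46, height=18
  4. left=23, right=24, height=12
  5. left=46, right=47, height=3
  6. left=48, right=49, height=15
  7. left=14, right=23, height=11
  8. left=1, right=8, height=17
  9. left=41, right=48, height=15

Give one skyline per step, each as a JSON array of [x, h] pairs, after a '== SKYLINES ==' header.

== SKYLINES ==
[[8,15],[23,0]]
[[8,15],[23,3],[24,0]]
[[8,15],[23,3],[24,0],[41,18],[46,0]]
[[8,15],[23,12],[24,0],[41,18],[46,0]]
[[8,15],[23,12],[24,0],[41,18],[46,3],[47,0]]
[[8,15],[23,12],[24,0],[41,18],[46,3],[47,0],[48,15],[49,0]]
[[8,15],[23,12],[24,0],[41,18],[46,3],[47,0],[48,15],[49,0]]
[[1,17],[8,15],[23,12],[24,0],[41,18],[46,3],[47,0],[48,15],[49,0]]
[[1,17],[8,15],[23,12],[24,0],[41,18],[46,15],[49,0]]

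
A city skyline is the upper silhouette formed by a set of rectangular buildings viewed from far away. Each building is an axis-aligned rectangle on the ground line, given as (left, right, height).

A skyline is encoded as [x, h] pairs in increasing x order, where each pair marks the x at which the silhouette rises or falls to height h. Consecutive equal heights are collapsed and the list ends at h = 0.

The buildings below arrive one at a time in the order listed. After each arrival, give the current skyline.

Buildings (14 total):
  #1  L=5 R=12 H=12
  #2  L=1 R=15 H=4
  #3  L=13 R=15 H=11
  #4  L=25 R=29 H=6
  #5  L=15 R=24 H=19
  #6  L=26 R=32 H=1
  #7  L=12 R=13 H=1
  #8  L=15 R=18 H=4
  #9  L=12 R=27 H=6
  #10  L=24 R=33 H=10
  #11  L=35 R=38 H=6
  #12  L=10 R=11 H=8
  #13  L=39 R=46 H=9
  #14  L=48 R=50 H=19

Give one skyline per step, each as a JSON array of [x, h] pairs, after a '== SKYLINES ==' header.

== SKYLINES ==
[[5,12],[12,0]]
[[1,4],[5,12],[12,4],[15,0]]
[[1,4],[5,12],[12,4],[13,11],[15,0]]
[[1,4],[5,12],[12,4],[13,11],[15,0],[25,6],[29,0]]
[[1,4],[5,12],[12,4],[13,11],[15,19],[24,0],[25,6],[29,0]]
[[1,4],[5,12],[12,4],[13,11],[15,19],[24,0],[25,6],[29,1],[32,0]]
[[1,4],[5,12],[12,4],[13,11],[15,19],[24,0],[25,6],[29,1],[32,0]]
[[1,4],[5,12],[12,4],[13,11],[15,19],[24,0],[25,6],[29,1],[32,0]]
[[1,4],[5,12],[12,6],[13,11],[15,19],[24,6],[29,1],[32,0]]
[[1,4],[5,12],[12,6],[13,11],[15,19],[24,10],[33,0]]
[[1,4],[5,12],[12,6],[13,11],[15,19],[24,10],[33,0],[35,6],[38,0]]
[[1,4],[5,12],[12,6],[13,11],[15,19],[24,10],[33,0],[35,6],[38,0]]
[[1,4],[5,12],[12,6],[13,11],[15,19],[24,10],[33,0],[35,6],[38,0],[39,9],[46,0]]
[[1,4],[5,12],[12,6],[13,11],[15,19],[24,10],[33,0],[35,6],[38,0],[39,9],[46,0],[48,19],[50,0]]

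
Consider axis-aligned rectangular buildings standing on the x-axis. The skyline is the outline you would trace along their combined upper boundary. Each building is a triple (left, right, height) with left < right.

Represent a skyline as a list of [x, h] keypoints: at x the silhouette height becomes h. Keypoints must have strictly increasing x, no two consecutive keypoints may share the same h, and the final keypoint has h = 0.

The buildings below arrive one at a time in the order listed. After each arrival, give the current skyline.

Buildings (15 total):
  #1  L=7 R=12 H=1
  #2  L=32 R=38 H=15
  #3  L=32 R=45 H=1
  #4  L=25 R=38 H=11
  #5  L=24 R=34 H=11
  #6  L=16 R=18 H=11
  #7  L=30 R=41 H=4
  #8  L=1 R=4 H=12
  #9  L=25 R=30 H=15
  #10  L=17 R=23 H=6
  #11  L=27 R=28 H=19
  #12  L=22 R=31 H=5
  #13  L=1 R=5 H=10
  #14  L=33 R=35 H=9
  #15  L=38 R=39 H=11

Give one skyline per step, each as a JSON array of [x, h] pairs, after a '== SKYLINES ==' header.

== SKYLINES ==
[[7,1],[12,0]]
[[7,1],[12,0],[32,15],[38,0]]
[[7,1],[12,0],[32,15],[38,1],[45,0]]
[[7,1],[12,0],[25,11],[32,15],[38,1],[45,0]]
[[7,1],[12,0],[24,11],[32,15],[38,1],[45,0]]
[[7,1],[12,0],[16,11],[18,0],[24,11],[32,15],[38,1],[45,0]]
[[7,1],[12,0],[16,11],[18,0],[24,11],[32,15],[38,4],[41,1],[45,0]]
[[1,12],[4,0],[7,1],[12,0],[16,11],[18,0],[24,11],[32,15],[38,4],[41,1],[45,0]]
[[1,12],[4,0],[7,1],[12,0],[16,11],[18,0],[24,11],[25,15],[30,11],[32,15],[38,4],[41,1],[45,0]]
[[1,12],[4,0],[7,1],[12,0],[16,11],[18,6],[23,0],[24,11],[25,15],[30,11],[32,15],[38,4],[41,1],[45,0]]
[[1,12],[4,0],[7,1],[12,0],[16,11],[18,6],[23,0],[24,11],[25,15],[27,19],[28,15],[30,11],[32,15],[38,4],[41,1],[45,0]]
[[1,12],[4,0],[7,1],[12,0],[16,11],[18,6],[23,5],[24,11],[25,15],[27,19],[28,15],[30,11],[32,15],[38,4],[41,1],[45,0]]
[[1,12],[4,10],[5,0],[7,1],[12,0],[16,11],[18,6],[23,5],[24,11],[25,15],[27,19],[28,15],[30,11],[32,15],[38,4],[41,1],[45,0]]
[[1,12],[4,10],[5,0],[7,1],[12,0],[16,11],[18,6],[23,5],[24,11],[25,15],[27,19],[28,15],[30,11],[32,15],[38,4],[41,1],[45,0]]
[[1,12],[4,10],[5,0],[7,1],[12,0],[16,11],[18,6],[23,5],[24,11],[25,15],[27,19],[28,15],[30,11],[32,15],[38,11],[39,4],[41,1],[45,0]]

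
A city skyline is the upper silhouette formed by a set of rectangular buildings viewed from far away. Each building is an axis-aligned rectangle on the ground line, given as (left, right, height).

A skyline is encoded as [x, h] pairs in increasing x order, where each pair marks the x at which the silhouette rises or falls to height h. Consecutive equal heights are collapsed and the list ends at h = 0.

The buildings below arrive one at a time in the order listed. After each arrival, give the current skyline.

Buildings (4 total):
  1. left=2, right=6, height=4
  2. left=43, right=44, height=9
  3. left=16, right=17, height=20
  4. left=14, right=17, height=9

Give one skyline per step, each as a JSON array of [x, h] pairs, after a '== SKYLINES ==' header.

== SKYLINES ==
[[2,4],[6,0]]
[[2,4],[6,0],[43,9],[44,0]]
[[2,4],[6,0],[16,20],[17,0],[43,9],[44,0]]
[[2,4],[6,0],[14,9],[16,20],[17,0],[43,9],[44,0]]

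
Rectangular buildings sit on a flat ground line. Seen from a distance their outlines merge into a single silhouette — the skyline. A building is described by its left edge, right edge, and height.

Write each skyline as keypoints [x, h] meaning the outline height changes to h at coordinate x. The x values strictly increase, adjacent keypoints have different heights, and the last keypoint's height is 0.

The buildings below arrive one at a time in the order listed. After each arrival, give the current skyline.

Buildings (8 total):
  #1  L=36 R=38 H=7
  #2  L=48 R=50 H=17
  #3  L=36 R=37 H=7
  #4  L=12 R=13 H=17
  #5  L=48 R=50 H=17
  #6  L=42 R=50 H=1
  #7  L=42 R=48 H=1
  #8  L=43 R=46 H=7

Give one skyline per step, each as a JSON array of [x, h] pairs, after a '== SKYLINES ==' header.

== SKYLINES ==
[[36,7],[38,0]]
[[36,7],[38,0],[48,17],[50,0]]
[[36,7],[38,0],[48,17],[50,0]]
[[12,17],[13,0],[36,7],[38,0],[48,17],[50,0]]
[[12,17],[13,0],[36,7],[38,0],[48,17],[50,0]]
[[12,17],[13,0],[36,7],[38,0],[42,1],[48,17],[50,0]]
[[12,17],[13,0],[36,7],[38,0],[42,1],[48,17],[50,0]]
[[12,17],[13,0],[36,7],[38,0],[42,1],[43,7],[46,1],[48,17],[50,0]]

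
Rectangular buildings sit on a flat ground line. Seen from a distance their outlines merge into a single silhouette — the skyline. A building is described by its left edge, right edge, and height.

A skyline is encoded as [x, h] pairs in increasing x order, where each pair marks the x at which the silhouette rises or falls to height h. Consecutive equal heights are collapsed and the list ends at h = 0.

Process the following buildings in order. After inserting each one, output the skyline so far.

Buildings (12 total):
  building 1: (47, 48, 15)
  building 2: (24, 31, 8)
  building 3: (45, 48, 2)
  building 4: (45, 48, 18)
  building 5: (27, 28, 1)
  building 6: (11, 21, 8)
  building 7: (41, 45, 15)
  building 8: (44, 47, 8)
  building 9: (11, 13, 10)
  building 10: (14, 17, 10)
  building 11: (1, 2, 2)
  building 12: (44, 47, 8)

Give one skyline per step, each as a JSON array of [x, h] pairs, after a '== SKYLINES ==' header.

== SKYLINES ==
[[47,15],[48,0]]
[[24,8],[31,0],[47,15],[48,0]]
[[24,8],[31,0],[45,2],[47,15],[48,0]]
[[24,8],[31,0],[45,18],[48,0]]
[[24,8],[31,0],[45,18],[48,0]]
[[11,8],[21,0],[24,8],[31,0],[45,18],[48,0]]
[[11,8],[21,0],[24,8],[31,0],[41,15],[45,18],[48,0]]
[[11,8],[21,0],[24,8],[31,0],[41,15],[45,18],[48,0]]
[[11,10],[13,8],[21,0],[24,8],[31,0],[41,15],[45,18],[48,0]]
[[11,10],[13,8],[14,10],[17,8],[21,0],[24,8],[31,0],[41,15],[45,18],[48,0]]
[[1,2],[2,0],[11,10],[13,8],[14,10],[17,8],[21,0],[24,8],[31,0],[41,15],[45,18],[48,0]]
[[1,2],[2,0],[11,10],[13,8],[14,10],[17,8],[21,0],[24,8],[31,0],[41,15],[45,18],[48,0]]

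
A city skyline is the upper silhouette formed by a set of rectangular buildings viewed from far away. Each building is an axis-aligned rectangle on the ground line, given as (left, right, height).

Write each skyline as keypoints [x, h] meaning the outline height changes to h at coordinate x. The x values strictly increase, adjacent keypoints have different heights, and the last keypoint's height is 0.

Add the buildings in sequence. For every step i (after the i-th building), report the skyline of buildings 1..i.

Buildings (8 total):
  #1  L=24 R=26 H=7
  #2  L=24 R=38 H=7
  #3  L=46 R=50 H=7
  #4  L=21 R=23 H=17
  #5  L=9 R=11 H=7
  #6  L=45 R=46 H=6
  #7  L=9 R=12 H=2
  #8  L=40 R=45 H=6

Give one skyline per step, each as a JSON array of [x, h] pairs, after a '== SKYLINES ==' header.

== SKYLINES ==
[[24,7],[26,0]]
[[24,7],[38,0]]
[[24,7],[38,0],[46,7],[50,0]]
[[21,17],[23,0],[24,7],[38,0],[46,7],[50,0]]
[[9,7],[11,0],[21,17],[23,0],[24,7],[38,0],[46,7],[50,0]]
[[9,7],[11,0],[21,17],[23,0],[24,7],[38,0],[45,6],[46,7],[50,0]]
[[9,7],[11,2],[12,0],[21,17],[23,0],[24,7],[38,0],[45,6],[46,7],[50,0]]
[[9,7],[11,2],[12,0],[21,17],[23,0],[24,7],[38,0],[40,6],[46,7],[50,0]]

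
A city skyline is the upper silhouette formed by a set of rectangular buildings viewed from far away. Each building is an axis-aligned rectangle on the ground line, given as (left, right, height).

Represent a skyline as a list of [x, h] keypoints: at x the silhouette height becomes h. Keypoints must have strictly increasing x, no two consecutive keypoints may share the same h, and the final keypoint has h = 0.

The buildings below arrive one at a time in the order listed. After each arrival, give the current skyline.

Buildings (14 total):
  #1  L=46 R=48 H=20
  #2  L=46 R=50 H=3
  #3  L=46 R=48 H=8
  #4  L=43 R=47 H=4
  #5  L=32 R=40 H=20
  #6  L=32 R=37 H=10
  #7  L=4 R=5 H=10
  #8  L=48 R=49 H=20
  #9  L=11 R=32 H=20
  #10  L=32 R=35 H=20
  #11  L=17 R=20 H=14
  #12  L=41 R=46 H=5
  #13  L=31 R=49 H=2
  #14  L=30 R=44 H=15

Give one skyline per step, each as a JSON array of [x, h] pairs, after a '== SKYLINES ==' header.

== SKYLINES ==
[[46,20],[48,0]]
[[46,20],[48,3],[50,0]]
[[46,20],[48,3],[50,0]]
[[43,4],[46,20],[48,3],[50,0]]
[[32,20],[40,0],[43,4],[46,20],[48,3],[50,0]]
[[32,20],[40,0],[43,4],[46,20],[48,3],[50,0]]
[[4,10],[5,0],[32,20],[40,0],[43,4],[46,20],[48,3],[50,0]]
[[4,10],[5,0],[32,20],[40,0],[43,4],[46,20],[49,3],[50,0]]
[[4,10],[5,0],[11,20],[40,0],[43,4],[46,20],[49,3],[50,0]]
[[4,10],[5,0],[11,20],[40,0],[43,4],[46,20],[49,3],[50,0]]
[[4,10],[5,0],[11,20],[40,0],[43,4],[46,20],[49,3],[50,0]]
[[4,10],[5,0],[11,20],[40,0],[41,5],[46,20],[49,3],[50,0]]
[[4,10],[5,0],[11,20],[40,2],[41,5],[46,20],[49,3],[50,0]]
[[4,10],[5,0],[11,20],[40,15],[44,5],[46,20],[49,3],[50,0]]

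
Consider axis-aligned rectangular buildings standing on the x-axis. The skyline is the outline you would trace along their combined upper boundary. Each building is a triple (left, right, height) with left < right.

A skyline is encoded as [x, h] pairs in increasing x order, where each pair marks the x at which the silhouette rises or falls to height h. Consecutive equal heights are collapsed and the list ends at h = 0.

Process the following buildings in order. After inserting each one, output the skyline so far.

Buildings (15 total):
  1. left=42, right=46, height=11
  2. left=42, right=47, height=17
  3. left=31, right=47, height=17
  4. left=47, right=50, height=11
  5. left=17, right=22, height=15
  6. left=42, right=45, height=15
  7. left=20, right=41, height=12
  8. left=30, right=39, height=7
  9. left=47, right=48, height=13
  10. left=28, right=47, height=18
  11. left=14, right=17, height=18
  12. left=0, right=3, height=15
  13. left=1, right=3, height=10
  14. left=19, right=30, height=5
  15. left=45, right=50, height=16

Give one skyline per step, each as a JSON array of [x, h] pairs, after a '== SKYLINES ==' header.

== SKYLINES ==
[[42,11],[46,0]]
[[42,17],[47,0]]
[[31,17],[47,0]]
[[31,17],[47,11],[50,0]]
[[17,15],[22,0],[31,17],[47,11],[50,0]]
[[17,15],[22,0],[31,17],[47,11],[50,0]]
[[17,15],[22,12],[31,17],[47,11],[50,0]]
[[17,15],[22,12],[31,17],[47,11],[50,0]]
[[17,15],[22,12],[31,17],[47,13],[48,11],[50,0]]
[[17,15],[22,12],[28,18],[47,13],[48,11],[50,0]]
[[14,18],[17,15],[22,12],[28,18],[47,13],[48,11],[50,0]]
[[0,15],[3,0],[14,18],[17,15],[22,12],[28,18],[47,13],[48,11],[50,0]]
[[0,15],[3,0],[14,18],[17,15],[22,12],[28,18],[47,13],[48,11],[50,0]]
[[0,15],[3,0],[14,18],[17,15],[22,12],[28,18],[47,13],[48,11],[50,0]]
[[0,15],[3,0],[14,18],[17,15],[22,12],[28,18],[47,16],[50,0]]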